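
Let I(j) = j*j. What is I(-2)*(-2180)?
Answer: -8720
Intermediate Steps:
I(j) = j**2
I(-2)*(-2180) = (-2)**2*(-2180) = 4*(-2180) = -8720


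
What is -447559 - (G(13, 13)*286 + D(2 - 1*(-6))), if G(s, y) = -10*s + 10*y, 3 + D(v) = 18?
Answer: -447574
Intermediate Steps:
D(v) = 15 (D(v) = -3 + 18 = 15)
-447559 - (G(13, 13)*286 + D(2 - 1*(-6))) = -447559 - ((-10*13 + 10*13)*286 + 15) = -447559 - ((-130 + 130)*286 + 15) = -447559 - (0*286 + 15) = -447559 - (0 + 15) = -447559 - 1*15 = -447559 - 15 = -447574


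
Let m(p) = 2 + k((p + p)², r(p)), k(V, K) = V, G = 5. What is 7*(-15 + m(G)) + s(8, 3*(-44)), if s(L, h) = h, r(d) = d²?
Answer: 477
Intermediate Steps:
m(p) = 2 + 4*p² (m(p) = 2 + (p + p)² = 2 + (2*p)² = 2 + 4*p²)
7*(-15 + m(G)) + s(8, 3*(-44)) = 7*(-15 + (2 + 4*5²)) + 3*(-44) = 7*(-15 + (2 + 4*25)) - 132 = 7*(-15 + (2 + 100)) - 132 = 7*(-15 + 102) - 132 = 7*87 - 132 = 609 - 132 = 477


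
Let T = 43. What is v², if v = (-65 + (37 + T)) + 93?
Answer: 11664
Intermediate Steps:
v = 108 (v = (-65 + (37 + 43)) + 93 = (-65 + 80) + 93 = 15 + 93 = 108)
v² = 108² = 11664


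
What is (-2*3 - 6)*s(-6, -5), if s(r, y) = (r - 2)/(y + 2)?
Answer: -32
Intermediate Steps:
s(r, y) = (-2 + r)/(2 + y)
(-2*3 - 6)*s(-6, -5) = (-2*3 - 6)*((-2 - 6)/(2 - 5)) = (-6 - 6)*(-8/(-3)) = -(-4)*(-8) = -12*8/3 = -32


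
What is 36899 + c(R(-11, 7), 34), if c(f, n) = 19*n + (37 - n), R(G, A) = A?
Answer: 37548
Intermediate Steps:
c(f, n) = 37 + 18*n
36899 + c(R(-11, 7), 34) = 36899 + (37 + 18*34) = 36899 + (37 + 612) = 36899 + 649 = 37548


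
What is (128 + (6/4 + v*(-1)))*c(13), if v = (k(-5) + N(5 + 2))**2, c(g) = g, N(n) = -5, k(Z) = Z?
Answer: 767/2 ≈ 383.50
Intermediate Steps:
v = 100 (v = (-5 - 5)**2 = (-10)**2 = 100)
(128 + (6/4 + v*(-1)))*c(13) = (128 + (6/4 + 100*(-1)))*13 = (128 + (6*(1/4) - 100))*13 = (128 + (3/2 - 100))*13 = (128 - 197/2)*13 = (59/2)*13 = 767/2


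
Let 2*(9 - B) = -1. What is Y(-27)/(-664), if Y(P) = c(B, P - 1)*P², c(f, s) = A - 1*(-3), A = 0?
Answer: -2187/664 ≈ -3.2937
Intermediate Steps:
B = 19/2 (B = 9 - ½*(-1) = 9 + ½ = 19/2 ≈ 9.5000)
c(f, s) = 3 (c(f, s) = 0 - 1*(-3) = 0 + 3 = 3)
Y(P) = 3*P²
Y(-27)/(-664) = (3*(-27)²)/(-664) = (3*729)*(-1/664) = 2187*(-1/664) = -2187/664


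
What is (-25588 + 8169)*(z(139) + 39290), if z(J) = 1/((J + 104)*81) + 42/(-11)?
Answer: -148165475665805/216513 ≈ -6.8433e+8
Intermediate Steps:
z(J) = -42/11 + 1/(81*(104 + J)) (z(J) = (1/81)/(104 + J) + 42*(-1/11) = 1/(81*(104 + J)) - 42/11 = -42/11 + 1/(81*(104 + J)))
(-25588 + 8169)*(z(139) + 39290) = (-25588 + 8169)*((-353797 - 3402*139)/(891*(104 + 139)) + 39290) = -17419*((1/891)*(-353797 - 472878)/243 + 39290) = -17419*((1/891)*(1/243)*(-826675) + 39290) = -17419*(-826675/216513 + 39290) = -17419*8505969095/216513 = -148165475665805/216513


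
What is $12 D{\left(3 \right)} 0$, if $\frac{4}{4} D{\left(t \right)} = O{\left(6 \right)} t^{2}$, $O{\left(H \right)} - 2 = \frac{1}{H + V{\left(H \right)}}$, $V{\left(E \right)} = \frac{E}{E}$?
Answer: $0$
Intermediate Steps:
$V{\left(E \right)} = 1$
$O{\left(H \right)} = 2 + \frac{1}{1 + H}$ ($O{\left(H \right)} = 2 + \frac{1}{H + 1} = 2 + \frac{1}{1 + H}$)
$D{\left(t \right)} = \frac{15 t^{2}}{7}$ ($D{\left(t \right)} = \frac{3 + 2 \cdot 6}{1 + 6} t^{2} = \frac{3 + 12}{7} t^{2} = \frac{1}{7} \cdot 15 t^{2} = \frac{15 t^{2}}{7}$)
$12 D{\left(3 \right)} 0 = 12 \frac{15 \cdot 3^{2}}{7} \cdot 0 = 12 \cdot \frac{15}{7} \cdot 9 \cdot 0 = 12 \cdot \frac{135}{7} \cdot 0 = \frac{1620}{7} \cdot 0 = 0$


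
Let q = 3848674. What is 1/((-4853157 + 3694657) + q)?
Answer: 1/2690174 ≈ 3.7172e-7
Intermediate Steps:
1/((-4853157 + 3694657) + q) = 1/((-4853157 + 3694657) + 3848674) = 1/(-1158500 + 3848674) = 1/2690174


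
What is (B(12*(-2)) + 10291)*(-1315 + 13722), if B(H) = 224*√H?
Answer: 127680437 + 5558336*I*√6 ≈ 1.2768e+8 + 1.3615e+7*I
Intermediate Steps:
(B(12*(-2)) + 10291)*(-1315 + 13722) = (224*√(12*(-2)) + 10291)*(-1315 + 13722) = (224*√(-24) + 10291)*12407 = (224*(2*I*√6) + 10291)*12407 = (448*I*√6 + 10291)*12407 = (10291 + 448*I*√6)*12407 = 127680437 + 5558336*I*√6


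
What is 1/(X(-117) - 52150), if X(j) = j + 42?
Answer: -1/52225 ≈ -1.9148e-5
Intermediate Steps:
X(j) = 42 + j
1/(X(-117) - 52150) = 1/((42 - 117) - 52150) = 1/(-75 - 52150) = 1/(-52225) = -1/52225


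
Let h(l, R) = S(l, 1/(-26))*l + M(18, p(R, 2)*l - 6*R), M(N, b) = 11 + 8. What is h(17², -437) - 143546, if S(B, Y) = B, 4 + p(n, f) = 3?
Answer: -60006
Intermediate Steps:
p(n, f) = -1 (p(n, f) = -4 + 3 = -1)
M(N, b) = 19
h(l, R) = 19 + l² (h(l, R) = l*l + 19 = l² + 19 = 19 + l²)
h(17², -437) - 143546 = (19 + (17²)²) - 143546 = (19 + 289²) - 143546 = (19 + 83521) - 143546 = 83540 - 143546 = -60006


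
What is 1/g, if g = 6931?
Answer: 1/6931 ≈ 0.00014428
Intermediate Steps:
1/g = 1/6931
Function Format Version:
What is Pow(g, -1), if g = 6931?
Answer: Rational(1, 6931) ≈ 0.00014428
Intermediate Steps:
Pow(g, -1) = Pow(6931, -1) = Rational(1, 6931)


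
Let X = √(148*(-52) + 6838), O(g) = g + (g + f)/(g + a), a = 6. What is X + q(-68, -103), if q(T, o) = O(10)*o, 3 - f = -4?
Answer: -18231/16 + I*√858 ≈ -1139.4 + 29.292*I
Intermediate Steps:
f = 7 (f = 3 - 1*(-4) = 3 + 4 = 7)
O(g) = g + (7 + g)/(6 + g) (O(g) = g + (g + 7)/(g + 6) = g + (7 + g)/(6 + g))
q(T, o) = 177*o/16 (q(T, o) = ((7 + 10² + 7*10)/(6 + 10))*o = ((7 + 100 + 70)/16)*o = ((1/16)*177)*o = 177*o/16)
X = I*√858 (X = √(-7696 + 6838) = √(-858) = I*√858 ≈ 29.292*I)
X + q(-68, -103) = I*√858 + (177/16)*(-103) = I*√858 - 18231/16 = -18231/16 + I*√858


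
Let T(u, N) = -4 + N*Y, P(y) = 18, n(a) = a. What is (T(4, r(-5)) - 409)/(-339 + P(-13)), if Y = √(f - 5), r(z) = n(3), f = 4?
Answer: 413/321 - I/107 ≈ 1.2866 - 0.0093458*I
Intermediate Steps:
r(z) = 3
Y = I (Y = √(4 - 5) = √(-1) = I ≈ 1.0*I)
T(u, N) = -4 + I*N (T(u, N) = -4 + N*I = -4 + I*N)
(T(4, r(-5)) - 409)/(-339 + P(-13)) = ((-4 + I*3) - 409)/(-339 + 18) = ((-4 + 3*I) - 409)/(-321) = (-413 + 3*I)*(-1/321) = 413/321 - I/107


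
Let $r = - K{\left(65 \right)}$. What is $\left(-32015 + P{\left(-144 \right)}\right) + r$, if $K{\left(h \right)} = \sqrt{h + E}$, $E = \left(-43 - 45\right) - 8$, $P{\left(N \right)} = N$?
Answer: $-32159 - i \sqrt{31} \approx -32159.0 - 5.5678 i$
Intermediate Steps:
$E = -96$ ($E = -88 - 8 = -96$)
$K{\left(h \right)} = \sqrt{-96 + h}$ ($K{\left(h \right)} = \sqrt{h - 96} = \sqrt{-96 + h}$)
$r = - i \sqrt{31}$ ($r = - \sqrt{-96 + 65} = - \sqrt{-31} = - i \sqrt{31} \approx - 5.5678 i$)
$\left(-32015 + P{\left(-144 \right)}\right) + r = \left(-32015 - 144\right) - i \sqrt{31} = -32159 - i \sqrt{31}$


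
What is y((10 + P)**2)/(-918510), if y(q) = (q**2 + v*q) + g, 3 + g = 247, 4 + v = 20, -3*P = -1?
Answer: -1081669/74399310 ≈ -0.014539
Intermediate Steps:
P = 1/3 (P = -1/3*(-1) = 1/3 ≈ 0.33333)
v = 16 (v = -4 + 20 = 16)
g = 244 (g = -3 + 247 = 244)
y(q) = 244 + q**2 + 16*q (y(q) = (q**2 + 16*q) + 244 = 244 + q**2 + 16*q)
y((10 + P)**2)/(-918510) = (244 + ((10 + 1/3)**2)**2 + 16*(10 + 1/3)**2)/(-918510) = (244 + ((31/3)**2)**2 + 16*(31/3)**2)*(-1/918510) = (244 + (961/9)**2 + 16*(961/9))*(-1/918510) = (244 + 923521/81 + 15376/9)*(-1/918510) = (1081669/81)*(-1/918510) = -1081669/74399310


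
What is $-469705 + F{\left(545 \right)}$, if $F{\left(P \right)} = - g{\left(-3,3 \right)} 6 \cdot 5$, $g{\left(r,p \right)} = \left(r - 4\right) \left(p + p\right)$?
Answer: $-468445$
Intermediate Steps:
$g{\left(r,p \right)} = 2 p \left(-4 + r\right)$ ($g{\left(r,p \right)} = \left(-4 + r\right) 2 p = 2 p \left(-4 + r\right)$)
$F{\left(P \right)} = 1260$ ($F{\left(P \right)} = - 2 \cdot 3 \left(-4 - 3\right) 6 \cdot 5 = - 2 \cdot 3 \left(-7\right) 6 \cdot 5 = - \left(-42\right) 6 \cdot 5 = \left(-1\right) \left(-252\right) 5 = 252 \cdot 5 = 1260$)
$-469705 + F{\left(545 \right)} = -469705 + 1260 = -468445$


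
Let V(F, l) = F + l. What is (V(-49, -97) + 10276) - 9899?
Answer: 231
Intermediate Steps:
(V(-49, -97) + 10276) - 9899 = ((-49 - 97) + 10276) - 9899 = (-146 + 10276) - 9899 = 10130 - 9899 = 231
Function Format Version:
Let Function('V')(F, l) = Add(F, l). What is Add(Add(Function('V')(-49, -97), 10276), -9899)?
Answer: 231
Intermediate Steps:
Add(Add(Function('V')(-49, -97), 10276), -9899) = Add(Add(Add(-49, -97), 10276), -9899) = Add(Add(-146, 10276), -9899) = Add(10130, -9899) = 231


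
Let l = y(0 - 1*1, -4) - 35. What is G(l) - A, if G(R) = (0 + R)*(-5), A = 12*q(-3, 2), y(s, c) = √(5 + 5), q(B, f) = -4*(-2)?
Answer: 79 - 5*√10 ≈ 63.189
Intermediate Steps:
q(B, f) = 8
y(s, c) = √10
A = 96 (A = 12*8 = 96)
l = -35 + √10 (l = √10 - 35 = -35 + √10 ≈ -31.838)
G(R) = -5*R (G(R) = R*(-5) = -5*R)
G(l) - A = -5*(-35 + √10) - 1*96 = (175 - 5*√10) - 96 = 79 - 5*√10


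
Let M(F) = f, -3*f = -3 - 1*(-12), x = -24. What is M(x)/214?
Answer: -3/214 ≈ -0.014019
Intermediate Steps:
f = -3 (f = -(-3 - 1*(-12))/3 = -(-3 + 12)/3 = -⅓*9 = -3)
M(F) = -3
M(x)/214 = -3/214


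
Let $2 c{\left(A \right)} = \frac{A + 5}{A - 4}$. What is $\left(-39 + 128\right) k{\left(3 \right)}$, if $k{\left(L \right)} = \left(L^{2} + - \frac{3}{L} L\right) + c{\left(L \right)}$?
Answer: $178$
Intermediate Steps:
$c{\left(A \right)} = \frac{5 + A}{2 \left(-4 + A\right)}$ ($c{\left(A \right)} = \frac{\left(A + 5\right) \frac{1}{A - 4}}{2} = \frac{\left(5 + A\right) \frac{1}{-4 + A}}{2} = \frac{\frac{1}{-4 + A} \left(5 + A\right)}{2} = \frac{5 + A}{2 \left(-4 + A\right)}$)
$k{\left(L \right)} = -3 + L^{2} + \frac{5 + L}{2 \left(-4 + L\right)}$ ($k{\left(L \right)} = \left(L^{2} + - \frac{3}{L} L\right) + \frac{5 + L}{2 \left(-4 + L\right)} = \left(L^{2} - 3\right) + \frac{5 + L}{2 \left(-4 + L\right)} = \left(-3 + L^{2}\right) + \frac{5 + L}{2 \left(-4 + L\right)} = -3 + L^{2} + \frac{5 + L}{2 \left(-4 + L\right)}$)
$\left(-39 + 128\right) k{\left(3 \right)} = \left(-39 + 128\right) \frac{5 + 3 + 2 \left(-4 + 3\right) \left(-3 + 3^{2}\right)}{2 \left(-4 + 3\right)} = 89 \frac{5 + 3 + 2 \left(-1\right) \left(-3 + 9\right)}{2 \left(-1\right)} = 89 \cdot \frac{1}{2} \left(-1\right) \left(5 + 3 + 2 \left(-1\right) 6\right) = 89 \cdot \frac{1}{2} \left(-1\right) \left(5 + 3 - 12\right) = 89 \cdot \frac{1}{2} \left(-1\right) \left(-4\right) = 89 \cdot 2 = 178$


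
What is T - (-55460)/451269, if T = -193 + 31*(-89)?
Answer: -1332090628/451269 ≈ -2951.9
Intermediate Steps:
T = -2952 (T = -193 - 2759 = -2952)
T - (-55460)/451269 = -2952 - (-55460)/451269 = -2952 - 1*(-55460/451269) = -2952 + 55460/451269 = -1332090628/451269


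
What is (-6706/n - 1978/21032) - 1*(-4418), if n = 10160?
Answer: 58993732693/13355320 ≈ 4417.2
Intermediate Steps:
(-6706/n - 1978/21032) - 1*(-4418) = (-6706/10160 - 1978/21032) - 1*(-4418) = (-6706*1/10160 - 1978*1/21032) + 4418 = (-3353/5080 - 989/10516) + 4418 = -10071067/13355320 + 4418 = 58993732693/13355320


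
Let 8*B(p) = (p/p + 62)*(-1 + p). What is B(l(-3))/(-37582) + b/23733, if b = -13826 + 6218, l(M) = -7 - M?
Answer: -759971651/2378489616 ≈ -0.31952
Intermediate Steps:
B(p) = -63/8 + 63*p/8 (B(p) = ((p/p + 62)*(-1 + p))/8 = ((1 + 62)*(-1 + p))/8 = (63*(-1 + p))/8 = (-63 + 63*p)/8 = -63/8 + 63*p/8)
b = -7608
B(l(-3))/(-37582) + b/23733 = (-63/8 + 63*(-7 - 1*(-3))/8)/(-37582) - 7608/23733 = (-63/8 + 63*(-7 + 3)/8)*(-1/37582) - 7608*1/23733 = (-63/8 + (63/8)*(-4))*(-1/37582) - 2536/7911 = (-63/8 - 63/2)*(-1/37582) - 2536/7911 = -315/8*(-1/37582) - 2536/7911 = 315/300656 - 2536/7911 = -759971651/2378489616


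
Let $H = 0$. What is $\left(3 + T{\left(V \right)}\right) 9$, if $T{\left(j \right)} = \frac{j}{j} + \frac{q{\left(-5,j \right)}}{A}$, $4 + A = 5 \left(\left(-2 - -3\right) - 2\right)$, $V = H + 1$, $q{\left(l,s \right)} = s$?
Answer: $35$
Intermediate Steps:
$V = 1$ ($V = 0 + 1 = 1$)
$A = -9$ ($A = -4 + 5 \left(\left(-2 - -3\right) - 2\right) = -4 + 5 \left(\left(-2 + 3\right) - 2\right) = -4 + 5 \left(1 - 2\right) = -4 + 5 \left(-1\right) = -4 - 5 = -9$)
$T{\left(j \right)} = 1 - \frac{j}{9}$ ($T{\left(j \right)} = \frac{j}{j} + \frac{j}{-9} = 1 + j \left(- \frac{1}{9}\right) = 1 - \frac{j}{9}$)
$\left(3 + T{\left(V \right)}\right) 9 = \left(3 + \left(1 - \frac{1}{9}\right)\right) 9 = \left(3 + \frac{8}{9}\right) 9 = \frac{35}{9} \cdot 9 = 35$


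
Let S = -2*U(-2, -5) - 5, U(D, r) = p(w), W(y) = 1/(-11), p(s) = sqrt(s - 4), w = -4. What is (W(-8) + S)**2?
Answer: -736/121 + 448*I*sqrt(2)/11 ≈ -6.0826 + 57.597*I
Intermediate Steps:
p(s) = sqrt(-4 + s)
W(y) = -1/11
U(D, r) = 2*I*sqrt(2) (U(D, r) = sqrt(-4 - 4) = sqrt(-8) = 2*I*sqrt(2))
S = -5 - 4*I*sqrt(2) (S = -4*I*sqrt(2) - 5 = -5 - 4*I*sqrt(2) ≈ -5.0 - 5.6569*I)
(W(-8) + S)**2 = (-1/11 + (-5 - 4*I*sqrt(2)))**2 = (-56/11 - 4*I*sqrt(2))**2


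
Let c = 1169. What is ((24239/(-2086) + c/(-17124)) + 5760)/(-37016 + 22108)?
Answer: -102666758735/266261829456 ≈ -0.38559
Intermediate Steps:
((24239/(-2086) + c/(-17124)) + 5760)/(-37016 + 22108) = ((24239/(-2086) + 1169/(-17124)) + 5760)/(-37016 + 22108) = ((24239*(-1/2086) + 1169*(-1/17124)) + 5760)/(-14908) = ((-24239/2086 - 1169/17124) + 5760)*(-1/14908) = (-208753585/17860332 + 5760)*(-1/14908) = (102666758735/17860332)*(-1/14908) = -102666758735/266261829456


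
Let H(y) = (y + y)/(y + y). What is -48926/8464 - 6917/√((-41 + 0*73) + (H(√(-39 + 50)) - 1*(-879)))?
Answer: -24463/4232 - 6917*√839/839 ≈ -244.58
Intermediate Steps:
H(y) = 1 (H(y) = (2*y)/((2*y)) = (2*y)*(1/(2*y)) = 1)
-48926/8464 - 6917/√((-41 + 0*73) + (H(√(-39 + 50)) - 1*(-879))) = -48926/8464 - 6917/√((-41 + 0*73) + (1 - 1*(-879))) = -48926*1/8464 - 6917/√((-41 + 0) + (1 + 879)) = -24463/4232 - 6917/√(-41 + 880) = -24463/4232 - 6917*√839/839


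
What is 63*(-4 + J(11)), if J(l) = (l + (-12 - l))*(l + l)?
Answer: -16884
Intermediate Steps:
J(l) = -24*l
63*(-4 + J(11)) = 63*(-4 - 24*11) = 63*(-4 - 264) = 63*(-268) = -16884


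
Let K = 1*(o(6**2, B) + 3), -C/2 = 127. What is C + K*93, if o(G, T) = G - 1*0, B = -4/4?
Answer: 3373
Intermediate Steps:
C = -254 (C = -2*127 = -254)
B = -1 (B = -4*1/4 = -1)
o(G, T) = G (o(G, T) = G + 0 = G)
K = 39 (K = 1*(6**2 + 3) = 1*(36 + 3) = 1*39 = 39)
C + K*93 = -254 + 39*93 = -254 + 3627 = 3373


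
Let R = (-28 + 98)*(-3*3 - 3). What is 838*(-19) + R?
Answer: -16762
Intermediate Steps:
R = -840 (R = 70*(-9 - 3) = 70*(-12) = -840)
838*(-19) + R = 838*(-19) - 840 = -15922 - 840 = -16762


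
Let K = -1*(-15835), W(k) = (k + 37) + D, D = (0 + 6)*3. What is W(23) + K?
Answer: 15913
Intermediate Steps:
D = 18 (D = 6*3 = 18)
W(k) = 55 + k (W(k) = (k + 37) + 18 = (37 + k) + 18 = 55 + k)
K = 15835
W(23) + K = (55 + 23) + 15835 = 78 + 15835 = 15913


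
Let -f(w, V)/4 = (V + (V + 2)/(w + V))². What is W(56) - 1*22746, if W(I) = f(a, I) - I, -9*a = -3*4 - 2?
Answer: -2401601862/67081 ≈ -35802.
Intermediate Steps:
a = 14/9 (a = -(-3*4 - 2)/9 = -(-12 - 2)/9 = -⅑*(-14) = 14/9 ≈ 1.5556)
f(w, V) = -4*(V + (2 + V)/(V + w))² (f(w, V) = -4*(V + (V + 2)/(w + V))² = -4*(V + (2 + V)/(V + w))²)
W(I) = -I - 4*(2 + I² + 23*I/9)²/(14/9 + I)² (W(I) = -4*(2 + I + I² + I*(14/9))²/(I + 14/9)² - I = -4*(2 + I + I² + 14*I/9)²/(14/9 + I)² - I = -4*(2 + I² + 23*I/9)²/(14/9 + I)² - I = -I - 4*(2 + I² + 23*I/9)²/(14/9 + I)²)
W(56) - 1*22746 = (-1*56 - 4*(18 + 9*56² + 23*56)²/(14 + 9*56)²) - 1*22746 = (-56 - 4*(18 + 9*3136 + 1288)²/(14 + 504)²) - 22746 = (-56 - 4*(18 + 28224 + 1288)²/518²) - 22746 = (-56 - 4*1/268324*29530²) - 22746 = (-56 - 4*1/268324*872020900) - 22746 = (-56 - 872020900/67081) - 22746 = -875777436/67081 - 22746 = -2401601862/67081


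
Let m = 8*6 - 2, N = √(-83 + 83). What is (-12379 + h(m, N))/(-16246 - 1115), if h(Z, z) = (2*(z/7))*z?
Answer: 12379/17361 ≈ 0.71303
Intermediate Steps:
N = 0 (N = √0 = 0)
m = 46 (m = 48 - 2 = 46)
h(Z, z) = 2*z²/7 (h(Z, z) = (2*(z*(⅐)))*z = (2*(z/7))*z = (2*z/7)*z = 2*z²/7)
(-12379 + h(m, N))/(-16246 - 1115) = (-12379 + (2/7)*0²)/(-16246 - 1115) = (-12379 + (2/7)*0)/(-17361) = (-12379 + 0)*(-1/17361) = -12379*(-1/17361) = 12379/17361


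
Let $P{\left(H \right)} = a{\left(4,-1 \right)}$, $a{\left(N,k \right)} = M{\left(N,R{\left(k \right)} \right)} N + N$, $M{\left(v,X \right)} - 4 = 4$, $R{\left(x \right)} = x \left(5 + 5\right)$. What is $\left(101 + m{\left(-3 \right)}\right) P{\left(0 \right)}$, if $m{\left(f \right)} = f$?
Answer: $3528$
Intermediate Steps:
$R{\left(x \right)} = 10 x$ ($R{\left(x \right)} = x 10 = 10 x$)
$M{\left(v,X \right)} = 8$ ($M{\left(v,X \right)} = 4 + 4 = 8$)
$a{\left(N,k \right)} = 9 N$ ($a{\left(N,k \right)} = 8 N + N = 9 N$)
$P{\left(H \right)} = 36$ ($P{\left(H \right)} = 9 \cdot 4 = 36$)
$\left(101 + m{\left(-3 \right)}\right) P{\left(0 \right)} = \left(101 - 3\right) 36 = 98 \cdot 36 = 3528$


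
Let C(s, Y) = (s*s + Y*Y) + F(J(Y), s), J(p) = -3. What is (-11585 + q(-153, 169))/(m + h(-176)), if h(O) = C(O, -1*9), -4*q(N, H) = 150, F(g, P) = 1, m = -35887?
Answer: 23245/9658 ≈ 2.4068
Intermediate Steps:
q(N, H) = -75/2 (q(N, H) = -1/4*150 = -75/2)
C(s, Y) = 1 + Y**2 + s**2 (C(s, Y) = (s*s + Y*Y) + 1 = (s**2 + Y**2) + 1 = (Y**2 + s**2) + 1 = 1 + Y**2 + s**2)
h(O) = 82 + O**2 (h(O) = 1 + (-1*9)**2 + O**2 = 1 + (-9)**2 + O**2 = 1 + 81 + O**2 = 82 + O**2)
(-11585 + q(-153, 169))/(m + h(-176)) = (-11585 - 75/2)/(-35887 + (82 + (-176)**2)) = -23245/(2*(-35887 + (82 + 30976))) = -23245/(2*(-35887 + 31058)) = -23245/2/(-4829) = -23245/2*(-1/4829) = 23245/9658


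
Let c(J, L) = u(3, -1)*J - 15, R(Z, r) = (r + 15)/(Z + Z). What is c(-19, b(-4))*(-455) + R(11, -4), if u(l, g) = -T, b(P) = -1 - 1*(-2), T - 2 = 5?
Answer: -107379/2 ≈ -53690.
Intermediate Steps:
T = 7 (T = 2 + 5 = 7)
b(P) = 1 (b(P) = -1 + 2 = 1)
R(Z, r) = (15 + r)/(2*Z) (R(Z, r) = (15 + r)/((2*Z)) = (15 + r)*(1/(2*Z)) = (15 + r)/(2*Z))
u(l, g) = -7 (u(l, g) = -1*7 = -7)
c(J, L) = -15 - 7*J (c(J, L) = -7*J - 15 = -15 - 7*J)
c(-19, b(-4))*(-455) + R(11, -4) = (-15 - 7*(-19))*(-455) + (1/2)*(15 - 4)/11 = (-15 + 133)*(-455) + (1/2)*(1/11)*11 = 118*(-455) + 1/2 = -53690 + 1/2 = -107379/2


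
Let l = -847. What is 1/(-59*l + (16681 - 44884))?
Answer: 1/21770 ≈ 4.5935e-5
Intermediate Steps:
1/(-59*l + (16681 - 44884)) = 1/(-59*(-847) + (16681 - 44884)) = 1/(49973 - 28203) = 1/21770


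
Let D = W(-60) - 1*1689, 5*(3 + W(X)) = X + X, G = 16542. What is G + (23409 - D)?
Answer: 41667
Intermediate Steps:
W(X) = -3 + 2*X/5 (W(X) = -3 + (X + X)/5 = -3 + (2*X)/5 = -3 + 2*X/5)
D = -1716 (D = (-3 + (⅖)*(-60)) - 1*1689 = (-3 - 24) - 1689 = -27 - 1689 = -1716)
G + (23409 - D) = 16542 + (23409 - 1*(-1716)) = 16542 + (23409 + 1716) = 16542 + 25125 = 41667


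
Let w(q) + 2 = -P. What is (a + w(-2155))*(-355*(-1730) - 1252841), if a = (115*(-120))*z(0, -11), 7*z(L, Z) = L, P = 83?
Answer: 54288735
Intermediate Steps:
z(L, Z) = L/7
a = 0 (a = (115*(-120))*((⅐)*0) = -13800*0 = 0)
w(q) = -85 (w(q) = -2 - 1*83 = -2 - 83 = -85)
(a + w(-2155))*(-355*(-1730) - 1252841) = (0 - 85)*(-355*(-1730) - 1252841) = -85*(614150 - 1252841) = -85*(-638691) = 54288735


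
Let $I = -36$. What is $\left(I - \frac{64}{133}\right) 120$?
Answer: $- \frac{582240}{133} \approx -4377.7$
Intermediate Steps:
$\left(I - \frac{64}{133}\right) 120 = \left(-36 - \frac{64}{133}\right) 120 = \left(- \frac{4852}{133}\right) 120 = - \frac{582240}{133}$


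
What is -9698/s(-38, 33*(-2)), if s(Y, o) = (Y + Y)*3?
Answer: 4849/114 ≈ 42.535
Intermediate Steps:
s(Y, o) = 6*Y (s(Y, o) = (2*Y)*3 = 6*Y)
-9698/s(-38, 33*(-2)) = -9698/(6*(-38)) = -9698/(-228) = -9698*(-1/228) = 4849/114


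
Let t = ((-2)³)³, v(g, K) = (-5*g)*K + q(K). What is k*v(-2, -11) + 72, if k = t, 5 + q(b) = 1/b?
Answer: 648984/11 ≈ 58999.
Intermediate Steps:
q(b) = -5 + 1/b
v(g, K) = -5 + 1/K - 5*K*g (v(g, K) = (-5*g)*K + (-5 + 1/K) = -5*K*g + (-5 + 1/K) = -5 + 1/K - 5*K*g)
t = -512 (t = (-8)³ = -512)
k = -512
k*v(-2, -11) + 72 = -512*(-5 + 1/(-11) - 5*(-11)*(-2)) + 72 = -512*(-5 - 1/11 - 110) + 72 = -512*(-1266/11) + 72 = 648192/11 + 72 = 648984/11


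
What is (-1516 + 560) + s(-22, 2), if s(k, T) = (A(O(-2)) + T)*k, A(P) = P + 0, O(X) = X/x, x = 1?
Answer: -956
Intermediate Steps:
O(X) = X (O(X) = X/1 = X*1 = X)
A(P) = P
s(k, T) = k*(-2 + T) (s(k, T) = (-2 + T)*k = k*(-2 + T))
(-1516 + 560) + s(-22, 2) = (-1516 + 560) - 22*(-2 + 2) = -956 - 22*0 = -956 + 0 = -956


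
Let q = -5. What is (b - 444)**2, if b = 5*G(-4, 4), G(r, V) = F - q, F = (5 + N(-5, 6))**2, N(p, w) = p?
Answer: 175561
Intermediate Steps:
F = 0 (F = (5 - 5)**2 = 0**2 = 0)
G(r, V) = 5 (G(r, V) = 0 - 1*(-5) = 0 + 5 = 5)
b = 25 (b = 5*5 = 25)
(b - 444)**2 = (25 - 444)**2 = (-419)**2 = 175561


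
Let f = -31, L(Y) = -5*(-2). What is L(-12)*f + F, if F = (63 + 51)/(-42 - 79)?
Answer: -37624/121 ≈ -310.94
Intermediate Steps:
L(Y) = 10
F = -114/121 (F = 114/(-121) = 114*(-1/121) = -114/121 ≈ -0.94215)
L(-12)*f + F = 10*(-31) - 114/121 = -310 - 114/121 = -37624/121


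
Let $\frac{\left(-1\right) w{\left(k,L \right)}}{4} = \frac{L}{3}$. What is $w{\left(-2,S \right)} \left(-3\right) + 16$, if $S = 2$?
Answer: $24$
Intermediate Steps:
$w{\left(k,L \right)} = - \frac{4 L}{3}$ ($w{\left(k,L \right)} = - 4 \frac{L}{3} = - \frac{4 L}{3}$)
$w{\left(-2,S \right)} \left(-3\right) + 16 = \left(- \frac{4}{3}\right) 2 \left(-3\right) + 16 = \left(- \frac{8}{3}\right) \left(-3\right) + 16 = 8 + 16 = 24$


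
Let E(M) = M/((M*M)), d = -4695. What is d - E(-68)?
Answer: -319259/68 ≈ -4695.0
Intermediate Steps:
E(M) = 1/M (E(M) = M/(M²) = M/M² = 1/M)
d - E(-68) = -4695 - 1/(-68) = -4695 - 1*(-1/68) = -4695 + 1/68 = -319259/68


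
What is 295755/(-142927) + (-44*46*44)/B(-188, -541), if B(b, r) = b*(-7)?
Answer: -69775109/1000489 ≈ -69.741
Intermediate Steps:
B(b, r) = -7*b
295755/(-142927) + (-44*46*44)/B(-188, -541) = 295755/(-142927) + (-44*46*44)/((-7*(-188))) = 295755*(-1/142927) - 2024*44/1316 = -295755/142927 - 89056*1/1316 = -295755/142927 - 22264/329 = -69775109/1000489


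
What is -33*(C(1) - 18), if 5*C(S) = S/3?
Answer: 2959/5 ≈ 591.80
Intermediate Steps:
C(S) = S/15 (C(S) = (S/3)/5 = S/15)
-33*(C(1) - 18) = -33*((1/15)*1 - 18) = -33*(1/15 - 18) = -33*(-269/15) = 2959/5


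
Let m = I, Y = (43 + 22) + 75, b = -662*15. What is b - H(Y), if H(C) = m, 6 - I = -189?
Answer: -10125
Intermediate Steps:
I = 195 (I = 6 - 1*(-189) = 6 + 189 = 195)
b = -9930
Y = 140 (Y = 65 + 75 = 140)
m = 195
H(C) = 195
b - H(Y) = -9930 - 1*195 = -9930 - 195 = -10125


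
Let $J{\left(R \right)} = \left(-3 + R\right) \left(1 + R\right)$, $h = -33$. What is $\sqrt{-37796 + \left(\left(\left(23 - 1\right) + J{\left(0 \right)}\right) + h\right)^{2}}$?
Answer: $20 i \sqrt{94} \approx 193.91 i$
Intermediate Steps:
$J{\left(R \right)} = \left(1 + R\right) \left(-3 + R\right)$
$\sqrt{-37796 + \left(\left(\left(23 - 1\right) + J{\left(0 \right)}\right) + h\right)^{2}} = \sqrt{-37796 + \left(\left(\left(23 - 1\right) - \left(3 - 0^{2}\right)\right) - 33\right)^{2}} = \sqrt{-37796 + \left(\left(22 + \left(-3 + 0 + 0\right)\right) - 33\right)^{2}} = \sqrt{-37796 + \left(\left(22 - 3\right) - 33\right)^{2}} = \sqrt{-37796 + \left(19 - 33\right)^{2}} = \sqrt{-37796 + \left(-14\right)^{2}} = \sqrt{-37796 + 196} = \sqrt{-37600} = 20 i \sqrt{94}$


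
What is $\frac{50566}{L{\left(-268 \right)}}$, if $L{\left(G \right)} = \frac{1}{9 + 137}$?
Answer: $7382636$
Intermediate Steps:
$L{\left(G \right)} = \frac{1}{146}$
$\frac{50566}{L{\left(-268 \right)}} = 50566 \frac{1}{\frac{1}{146}} = 50566 \cdot 146 = 7382636$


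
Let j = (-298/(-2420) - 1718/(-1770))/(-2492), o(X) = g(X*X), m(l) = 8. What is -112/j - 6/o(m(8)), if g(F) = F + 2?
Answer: 657532506229/2576761 ≈ 2.5518e+5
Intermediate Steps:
g(F) = 2 + F
o(X) = 2 + X² (o(X) = 2 + X*X = 2 + X²)
j = -234251/533711640 (j = (-298*(-1/2420) - 1718*(-1/1770))*(-1/2492) = (149/1210 + 859/885)*(-1/2492) = (234251/214170)*(-1/2492) = -234251/533711640 ≈ -0.00043891)
-112/j - 6/o(m(8)) = -112/(-234251/533711640) - 6/(2 + 8²) = -112*(-533711640/234251) - 6/(2 + 64) = 59775703680/234251 - 6/66 = 59775703680/234251 - 6*1/66 = 59775703680/234251 - 1/11 = 657532506229/2576761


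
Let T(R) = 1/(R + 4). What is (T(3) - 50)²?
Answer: 121801/49 ≈ 2485.7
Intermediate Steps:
T(R) = 1/(4 + R)
(T(3) - 50)² = (1/(4 + 3) - 50)² = (1/7 - 50)² = (⅐ - 50)² = (-349/7)² = 121801/49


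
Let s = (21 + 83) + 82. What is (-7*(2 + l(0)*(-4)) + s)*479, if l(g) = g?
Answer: 82388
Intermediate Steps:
s = 186 (s = 104 + 82 = 186)
(-7*(2 + l(0)*(-4)) + s)*479 = (-7*(2 + 0*(-4)) + 186)*479 = (-7*(2 + 0) + 186)*479 = (-7*2 + 186)*479 = (-14 + 186)*479 = 172*479 = 82388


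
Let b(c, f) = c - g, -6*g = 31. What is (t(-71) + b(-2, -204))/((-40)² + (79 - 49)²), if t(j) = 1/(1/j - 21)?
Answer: 13961/11190000 ≈ 0.0012476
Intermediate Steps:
g = -31/6 (g = -⅙*31 = -31/6 ≈ -5.1667)
b(c, f) = 31/6 + c (b(c, f) = c - 1*(-31/6) = c + 31/6 = 31/6 + c)
t(j) = 1/(-21 + 1/j)
(t(-71) + b(-2, -204))/((-40)² + (79 - 49)²) = (-1*(-71)/(-1 + 21*(-71)) + (31/6 - 2))/((-40)² + (79 - 49)²) = (-1*(-71)/(-1 - 1491) + 19/6)/(1600 + 30²) = (-1*(-71)/(-1492) + 19/6)/(1600 + 900) = (-1*(-71)*(-1/1492) + 19/6)/2500 = (-71/1492 + 19/6)*(1/2500) = (13961/4476)*(1/2500) = 13961/11190000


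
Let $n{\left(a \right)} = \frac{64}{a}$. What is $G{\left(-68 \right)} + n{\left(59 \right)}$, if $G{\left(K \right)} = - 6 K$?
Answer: $\frac{24136}{59} \approx 409.08$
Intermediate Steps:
$G{\left(-68 \right)} + n{\left(59 \right)} = \left(-6\right) \left(-68\right) + \frac{64}{59} = 408 + 64 \cdot \frac{1}{59} = 408 + \frac{64}{59} = \frac{24136}{59}$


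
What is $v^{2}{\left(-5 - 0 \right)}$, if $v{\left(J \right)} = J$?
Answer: $25$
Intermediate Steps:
$v^{2}{\left(-5 - 0 \right)} = \left(-5 - 0\right)^{2} = \left(-5 + 0\right)^{2} = \left(-5\right)^{2} = 25$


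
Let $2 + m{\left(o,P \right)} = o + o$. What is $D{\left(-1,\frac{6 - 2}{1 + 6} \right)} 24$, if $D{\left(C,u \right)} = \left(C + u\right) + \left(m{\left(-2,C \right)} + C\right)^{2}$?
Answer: $\frac{8160}{7} \approx 1165.7$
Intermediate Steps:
$m{\left(o,P \right)} = -2 + 2 o$ ($m{\left(o,P \right)} = -2 + \left(o + o\right) = -2 + 2 o$)
$D{\left(C,u \right)} = C + u + \left(-6 + C\right)^{2}$ ($D{\left(C,u \right)} = \left(C + u\right) + \left(\left(-2 + 2 \left(-2\right)\right) + C\right)^{2} = \left(C + u\right) + \left(\left(-2 - 4\right) + C\right)^{2} = \left(C + u\right) + \left(-6 + C\right)^{2} = C + u + \left(-6 + C\right)^{2}$)
$D{\left(-1,\frac{6 - 2}{1 + 6} \right)} 24 = \left(-1 + \frac{6 - 2}{1 + 6} + \left(-6 - 1\right)^{2}\right) 24 = \left(-1 + \frac{4}{7} + \left(-7\right)^{2}\right) 24 = \left(-1 + 4 \cdot \frac{1}{7} + 49\right) 24 = \left(-1 + \frac{4}{7} + 49\right) 24 = \frac{340}{7} \cdot 24 = \frac{8160}{7}$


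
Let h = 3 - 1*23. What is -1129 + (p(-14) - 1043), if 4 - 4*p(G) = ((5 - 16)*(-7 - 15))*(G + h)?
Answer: -114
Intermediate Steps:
h = -20 (h = 3 - 23 = -20)
p(G) = 1211 - 121*G/2 (p(G) = 1 - (5 - 16)*(-7 - 15)*(G - 20)/4 = 1 - (-11*(-22))*(-20 + G)/4 = 1 - 121*(-20 + G)/2 = 1 - (-4840 + 242*G)/4 = 1 + (1210 - 121*G/2) = 1211 - 121*G/2)
-1129 + (p(-14) - 1043) = -1129 + ((1211 - 121/2*(-14)) - 1043) = -1129 + ((1211 + 847) - 1043) = -1129 + (2058 - 1043) = -1129 + 1015 = -114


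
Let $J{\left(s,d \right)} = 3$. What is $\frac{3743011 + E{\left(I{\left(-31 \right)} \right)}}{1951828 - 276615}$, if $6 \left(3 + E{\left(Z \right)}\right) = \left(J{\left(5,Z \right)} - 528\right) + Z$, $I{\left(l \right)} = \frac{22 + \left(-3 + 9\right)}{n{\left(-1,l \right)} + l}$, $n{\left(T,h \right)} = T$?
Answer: $\frac{179660177}{80410224} \approx 2.2343$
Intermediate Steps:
$I{\left(l \right)} = \frac{28}{-1 + l}$ ($I{\left(l \right)} = \frac{22 + \left(-3 + 9\right)}{-1 + l} = \frac{22 + 6}{-1 + l} = \frac{28}{-1 + l}$)
$E{\left(Z \right)} = - \frac{181}{2} + \frac{Z}{6}$ ($E{\left(Z \right)} = -3 + \frac{\left(3 - 528\right) + Z}{6} = -3 + \frac{-525 + Z}{6} = -3 + \left(- \frac{175}{2} + \frac{Z}{6}\right) = - \frac{181}{2} + \frac{Z}{6}$)
$\frac{3743011 + E{\left(I{\left(-31 \right)} \right)}}{1951828 - 276615} = \frac{3743011 - \left(\frac{181}{2} - \frac{28 \frac{1}{-1 - 31}}{6}\right)}{1951828 - 276615} = \frac{3743011 - \left(\frac{181}{2} - \frac{28 \frac{1}{-32}}{6}\right)}{1675213} = \left(3743011 - \left(\frac{181}{2} - \frac{28 \left(- \frac{1}{32}\right)}{6}\right)\right) \frac{1}{1675213} = \left(3743011 + \left(- \frac{181}{2} + \frac{1}{6} \left(- \frac{7}{8}\right)\right)\right) \frac{1}{1675213} = \left(3743011 - \frac{4351}{48}\right) \frac{1}{1675213} = \frac{179660177}{48} \cdot \frac{1}{1675213} = \frac{179660177}{80410224}$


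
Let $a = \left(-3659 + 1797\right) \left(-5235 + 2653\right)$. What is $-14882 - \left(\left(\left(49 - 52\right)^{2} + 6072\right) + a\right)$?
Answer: $-4828647$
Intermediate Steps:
$a = 4807684$ ($a = \left(-1862\right) \left(-2582\right) = 4807684$)
$-14882 - \left(\left(\left(49 - 52\right)^{2} + 6072\right) + a\right) = -14882 - \left(\left(\left(49 - 52\right)^{2} + 6072\right) + 4807684\right) = -14882 - \left(\left(\left(-3\right)^{2} + 6072\right) + 4807684\right) = -14882 - \left(\left(9 + 6072\right) + 4807684\right) = -14882 - \left(6081 + 4807684\right) = -14882 - 4813765 = -4828647$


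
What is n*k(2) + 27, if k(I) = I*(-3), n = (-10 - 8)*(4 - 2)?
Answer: 243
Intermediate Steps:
n = -36 (n = -18*2 = -36)
k(I) = -3*I
n*k(2) + 27 = -(-108)*2 + 27 = -36*(-6) + 27 = 216 + 27 = 243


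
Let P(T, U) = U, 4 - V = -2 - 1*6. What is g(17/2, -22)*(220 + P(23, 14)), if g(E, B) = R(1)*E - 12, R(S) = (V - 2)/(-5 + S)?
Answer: -15561/2 ≈ -7780.5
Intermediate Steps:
V = 12 (V = 4 - (-2 - 1*6) = 4 - (-2 - 6) = 4 - 1*(-8) = 4 + 8 = 12)
R(S) = 10/(-5 + S) (R(S) = (12 - 2)/(-5 + S) = 10/(-5 + S))
g(E, B) = -12 - 5*E/2 (g(E, B) = (10/(-5 + 1))*E - 12 = (10/(-4))*E - 12 = (10*(-¼))*E - 12 = -5*E/2 - 12 = -12 - 5*E/2)
g(17/2, -22)*(220 + P(23, 14)) = (-12 - 85/(2*2))*(220 + 14) = (-12 - 85/(2*2))*234 = (-12 - 5/2*17/2)*234 = (-12 - 85/4)*234 = -133/4*234 = -15561/2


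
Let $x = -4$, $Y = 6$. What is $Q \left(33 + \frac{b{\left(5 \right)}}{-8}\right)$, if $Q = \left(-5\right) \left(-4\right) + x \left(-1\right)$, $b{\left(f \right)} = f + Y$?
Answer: $759$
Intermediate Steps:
$b{\left(f \right)} = 6 + f$ ($b{\left(f \right)} = f + 6 = 6 + f$)
$Q = 24$ ($Q = \left(-5\right) \left(-4\right) - -4 = 20 + 4 = 24$)
$Q \left(33 + \frac{b{\left(5 \right)}}{-8}\right) = 24 \left(33 + \frac{6 + 5}{-8}\right) = 24 \left(33 + 11 \left(- \frac{1}{8}\right)\right) = 24 \left(33 - \frac{11}{8}\right) = 24 \cdot \frac{253}{8} = 759$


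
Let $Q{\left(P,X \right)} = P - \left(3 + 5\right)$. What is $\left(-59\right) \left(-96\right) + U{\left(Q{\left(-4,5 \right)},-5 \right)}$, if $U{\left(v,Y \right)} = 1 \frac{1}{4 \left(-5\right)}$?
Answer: $\frac{113279}{20} \approx 5664.0$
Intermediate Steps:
$Q{\left(P,X \right)} = -8 + P$ ($Q{\left(P,X \right)} = P - 8 = -8 + P$)
$U{\left(v,Y \right)} = - \frac{1}{20}$ ($U{\left(v,Y \right)} = 1 \frac{1}{-20} = 1 \left(- \frac{1}{20}\right) = - \frac{1}{20}$)
$\left(-59\right) \left(-96\right) + U{\left(Q{\left(-4,5 \right)},-5 \right)} = \left(-59\right) \left(-96\right) - \frac{1}{20} = 5664 - \frac{1}{20} = \frac{113279}{20}$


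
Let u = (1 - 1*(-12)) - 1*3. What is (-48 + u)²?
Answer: 1444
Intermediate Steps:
u = 10 (u = (1 + 12) - 3 = 13 - 3 = 10)
(-48 + u)² = (-48 + 10)² = (-38)² = 1444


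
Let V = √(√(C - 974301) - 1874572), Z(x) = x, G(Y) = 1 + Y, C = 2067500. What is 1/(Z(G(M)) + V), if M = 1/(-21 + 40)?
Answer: 1/(20/19 + I*√(1874572 - √1093199)) ≈ 5.62e-7 - 0.00073058*I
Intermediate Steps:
M = 1/19 ≈ 0.052632
V = √(-1874572 + √1093199) (V = √(√(2067500 - 974301) - 1874572) = √(√1093199 - 1874572) = √(-1874572 + √1093199) ≈ 1368.8*I)
1/(Z(G(M)) + V) = 1/((1 + 1/19) + √(-1874572 + √1093199)) = 1/(20/19 + √(-1874572 + √1093199))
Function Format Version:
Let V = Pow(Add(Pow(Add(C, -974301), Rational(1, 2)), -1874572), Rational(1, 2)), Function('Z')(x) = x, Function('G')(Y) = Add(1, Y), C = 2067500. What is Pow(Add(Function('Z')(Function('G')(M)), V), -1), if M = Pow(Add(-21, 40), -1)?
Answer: Pow(Add(Rational(20, 19), Mul(I, Pow(Add(1874572, Mul(-1, Pow(1093199, Rational(1, 2)))), Rational(1, 2)))), -1) ≈ Add(5.62e-7, Mul(-0.00073058, I))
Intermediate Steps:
M = Rational(1, 19) (M = Pow(19, -1) = Rational(1, 19) ≈ 0.052632)
V = Pow(Add(-1874572, Pow(1093199, Rational(1, 2))), Rational(1, 2)) (V = Pow(Add(Pow(Add(2067500, -974301), Rational(1, 2)), -1874572), Rational(1, 2)) = Pow(Add(Pow(1093199, Rational(1, 2)), -1874572), Rational(1, 2)) = Pow(Add(-1874572, Pow(1093199, Rational(1, 2))), Rational(1, 2)) ≈ Mul(1368.8, I))
Pow(Add(Function('Z')(Function('G')(M)), V), -1) = Pow(Add(Add(1, Rational(1, 19)), Pow(Add(-1874572, Pow(1093199, Rational(1, 2))), Rational(1, 2))), -1) = Pow(Add(Rational(20, 19), Pow(Add(-1874572, Pow(1093199, Rational(1, 2))), Rational(1, 2))), -1)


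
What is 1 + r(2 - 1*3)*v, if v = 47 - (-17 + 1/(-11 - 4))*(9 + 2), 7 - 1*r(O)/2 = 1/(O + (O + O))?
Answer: 154969/45 ≈ 3443.8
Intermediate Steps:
r(O) = 14 - 2/(3*O) (r(O) = 14 - 2/(O + (O + O)) = 14 - 2/(O + 2*O) = 14 - 2*1/(3*O) = 14 - 2/(3*O))
v = 3521/15 (v = 47 - (-17 + 1/(-15))*11 = 47 - (-17 - 1/15)*11 = 47 - (-256)*11/15 = 47 - 1*(-2816/15) = 47 + 2816/15 = 3521/15 ≈ 234.73)
1 + r(2 - 1*3)*v = 1 + (14 - 2/(3*(2 - 1*3)))*(3521/15) = 1 + (14 - 2/(3*(2 - 3)))*(3521/15) = 1 + (14 - ⅔/(-1))*(3521/15) = 1 + (14 - ⅔*(-1))*(3521/15) = 1 + (14 + ⅔)*(3521/15) = 1 + (44/3)*(3521/15) = 1 + 154924/45 = 154969/45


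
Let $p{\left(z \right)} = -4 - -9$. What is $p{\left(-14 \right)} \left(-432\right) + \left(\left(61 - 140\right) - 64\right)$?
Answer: $-2303$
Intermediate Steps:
$p{\left(z \right)} = 5$ ($p{\left(z \right)} = -4 + 9 = 5$)
$p{\left(-14 \right)} \left(-432\right) + \left(\left(61 - 140\right) - 64\right) = 5 \left(-432\right) + \left(\left(61 - 140\right) - 64\right) = -2160 - 143 = -2303$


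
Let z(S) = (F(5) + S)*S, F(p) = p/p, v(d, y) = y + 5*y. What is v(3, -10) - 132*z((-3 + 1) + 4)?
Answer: -852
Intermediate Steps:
v(d, y) = 6*y
F(p) = 1
z(S) = S*(1 + S) (z(S) = (1 + S)*S = S*(1 + S))
v(3, -10) - 132*z((-3 + 1) + 4) = 6*(-10) - 132*((-3 + 1) + 4)*(1 + ((-3 + 1) + 4)) = -60 - 132*(-2 + 4)*(1 + (-2 + 4)) = -60 - 264*(1 + 2) = -60 - 264*3 = -60 - 132*6 = -60 - 792 = -852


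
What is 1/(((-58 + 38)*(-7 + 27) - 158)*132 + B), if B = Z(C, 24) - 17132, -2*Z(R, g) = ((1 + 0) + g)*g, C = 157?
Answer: -1/91088 ≈ -1.0978e-5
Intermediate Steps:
Z(R, g) = -g*(1 + g)/2 (Z(R, g) = -((1 + 0) + g)*g/2 = -(1 + g)*g/2 = -g*(1 + g)/2)
B = -17432 (B = -½*24*(1 + 24) - 17132 = -½*24*25 - 17132 = -300 - 17132 = -17432)
1/(((-58 + 38)*(-7 + 27) - 158)*132 + B) = 1/(((-58 + 38)*(-7 + 27) - 158)*132 - 17432) = 1/((-20*20 - 158)*132 - 17432) = 1/((-400 - 158)*132 - 17432) = 1/(-558*132 - 17432) = 1/(-73656 - 17432) = 1/(-91088) = -1/91088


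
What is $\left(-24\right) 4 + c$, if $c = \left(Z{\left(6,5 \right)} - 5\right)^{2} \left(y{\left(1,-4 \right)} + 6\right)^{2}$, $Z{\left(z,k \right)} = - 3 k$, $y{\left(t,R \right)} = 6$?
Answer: $57504$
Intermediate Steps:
$c = 57600$ ($c = \left(\left(-3\right) 5 - 5\right)^{2} \left(6 + 6\right)^{2} = \left(-15 - 5\right)^{2} \cdot 12^{2} = \left(-20\right)^{2} \cdot 144 = 400 \cdot 144 = 57600$)
$\left(-24\right) 4 + c = \left(-24\right) 4 + 57600 = -96 + 57600 = 57504$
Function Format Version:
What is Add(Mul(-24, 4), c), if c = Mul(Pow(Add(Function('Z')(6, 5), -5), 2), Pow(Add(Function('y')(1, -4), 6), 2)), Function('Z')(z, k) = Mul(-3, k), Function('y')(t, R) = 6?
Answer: 57504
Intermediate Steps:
c = 57600 (c = Mul(Pow(Add(Mul(-3, 5), -5), 2), Pow(Add(6, 6), 2)) = Mul(Pow(Add(-15, -5), 2), Pow(12, 2)) = Mul(Pow(-20, 2), 144) = Mul(400, 144) = 57600)
Add(Mul(-24, 4), c) = Add(Mul(-24, 4), 57600) = Add(-96, 57600) = 57504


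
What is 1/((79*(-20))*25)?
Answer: -1/39500 ≈ -2.5316e-5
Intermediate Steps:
1/((79*(-20))*25) = 1/(-1580*25) = 1/(-39500) = -1/39500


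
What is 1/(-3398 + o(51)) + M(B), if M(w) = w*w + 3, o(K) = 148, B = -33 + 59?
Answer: 2206749/3250 ≈ 679.00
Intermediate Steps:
B = 26
M(w) = 3 + w**2 (M(w) = w**2 + 3 = 3 + w**2)
1/(-3398 + o(51)) + M(B) = 1/(-3398 + 148) + (3 + 26**2) = 1/(-3250) + (3 + 676) = -1/3250 + 679 = 2206749/3250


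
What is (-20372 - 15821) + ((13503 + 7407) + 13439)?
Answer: -1844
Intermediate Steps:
(-20372 - 15821) + ((13503 + 7407) + 13439) = -36193 + (20910 + 13439) = -36193 + 34349 = -1844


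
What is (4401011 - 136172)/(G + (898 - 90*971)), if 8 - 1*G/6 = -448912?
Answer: 4264839/2607028 ≈ 1.6359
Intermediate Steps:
G = 2693520 (G = 48 - 6*(-448912) = 48 + 2693472 = 2693520)
(4401011 - 136172)/(G + (898 - 90*971)) = (4401011 - 136172)/(2693520 + (898 - 90*971)) = 4264839/(2693520 + (898 - 87390)) = 4264839/(2693520 - 86492) = 4264839/2607028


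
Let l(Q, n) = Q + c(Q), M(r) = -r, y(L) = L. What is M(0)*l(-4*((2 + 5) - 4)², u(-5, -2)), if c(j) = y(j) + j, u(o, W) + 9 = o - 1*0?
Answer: 0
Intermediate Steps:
u(o, W) = -9 + o (u(o, W) = -9 + (o - 1*0) = -9 + (o + 0) = -9 + o)
c(j) = 2*j (c(j) = j + j = 2*j)
l(Q, n) = 3*Q (l(Q, n) = Q + 2*Q = 3*Q)
M(0)*l(-4*((2 + 5) - 4)², u(-5, -2)) = (-1*0)*(3*(-4*((2 + 5) - 4)²)) = 0*(3*(-4*(7 - 4)²)) = 0*(3*(-4*3²)) = 0*(3*(-4*9)) = 0*(3*(-36)) = 0*(-108) = 0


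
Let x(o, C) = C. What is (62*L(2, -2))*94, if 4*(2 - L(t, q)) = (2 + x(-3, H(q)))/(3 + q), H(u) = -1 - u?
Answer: 7285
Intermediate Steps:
L(t, q) = 2 - (1 - q)/(4*(3 + q)) (L(t, q) = 2 - (2 + (-1 - q))/(4*(3 + q)) = 2 - (1 - q)/(4*(3 + q)))
(62*L(2, -2))*94 = (62*((23 + 9*(-2))/(4*(3 - 2))))*94 = (62*((1/4)*(23 - 18)/1))*94 = (62*((1/4)*1*5))*94 = (62*(5/4))*94 = (155/2)*94 = 7285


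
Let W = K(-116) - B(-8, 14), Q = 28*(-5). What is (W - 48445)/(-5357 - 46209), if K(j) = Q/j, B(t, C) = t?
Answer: 702319/747707 ≈ 0.93930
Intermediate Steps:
Q = -140
K(j) = -140/j
W = 267/29 (W = -140/(-116) - 1*(-8) = -140*(-1/116) + 8 = 35/29 + 8 = 267/29 ≈ 9.2069)
(W - 48445)/(-5357 - 46209) = (267/29 - 48445)/(-5357 - 46209) = -1404638/29/(-51566) = -1404638/29*(-1/51566) = 702319/747707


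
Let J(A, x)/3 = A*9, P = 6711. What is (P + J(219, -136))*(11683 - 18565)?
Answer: -86878368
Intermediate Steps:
J(A, x) = 27*A (J(A, x) = 3*(A*9) = 3*(9*A) = 27*A)
(P + J(219, -136))*(11683 - 18565) = (6711 + 27*219)*(11683 - 18565) = (6711 + 5913)*(-6882) = 12624*(-6882) = -86878368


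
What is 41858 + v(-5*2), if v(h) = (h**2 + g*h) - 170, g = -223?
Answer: 44018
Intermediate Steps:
v(h) = -170 + h**2 - 223*h (v(h) = (h**2 - 223*h) - 170 = -170 + h**2 - 223*h)
41858 + v(-5*2) = 41858 + (-170 + (-5*2)**2 - (-1115)*2) = 41858 + (-170 + (-10)**2 - 223*(-10)) = 41858 + (-170 + 100 + 2230) = 41858 + 2160 = 44018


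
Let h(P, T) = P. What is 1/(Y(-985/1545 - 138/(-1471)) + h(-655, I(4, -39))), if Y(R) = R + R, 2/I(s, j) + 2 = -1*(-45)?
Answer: -454539/298217335 ≈ -0.0015242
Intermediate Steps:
I(s, j) = 2/43 (I(s, j) = 2/(-2 - 1*(-45)) = 2/(-2 + 45) = 2/43)
Y(R) = 2*R
1/(Y(-985/1545 - 138/(-1471)) + h(-655, I(4, -39))) = 1/(2*(-985/1545 - 138/(-1471)) - 655) = 1/(2*(-985*1/1545 - 138*(-1/1471)) - 655) = 1/(2*(-197/309 + 138/1471) - 655) = 1/(2*(-247145/454539) - 655) = 1/(-494290/454539 - 655) = 1/(-298217335/454539) = -454539/298217335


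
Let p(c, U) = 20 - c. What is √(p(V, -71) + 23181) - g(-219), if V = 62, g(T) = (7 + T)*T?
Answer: -46428 + 3*√2571 ≈ -46276.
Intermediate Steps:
g(T) = T*(7 + T)
√(p(V, -71) + 23181) - g(-219) = √((20 - 1*62) + 23181) - (-219)*(7 - 219) = √((20 - 62) + 23181) - (-219)*(-212) = √(-42 + 23181) - 1*46428 = √23139 - 46428 = 3*√2571 - 46428 = -46428 + 3*√2571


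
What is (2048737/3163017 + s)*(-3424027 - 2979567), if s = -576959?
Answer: 11686104885123578204/3163017 ≈ 3.6946e+12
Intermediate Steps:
(2048737/3163017 + s)*(-3424027 - 2979567) = (2048737/3163017 - 576959)*(-3424027 - 2979567) = (2048737*(1/3163017) - 576959)*(-6403594) = (2048737/3163017 - 576959)*(-6403594) = -1824929076566/3163017*(-6403594) = 11686104885123578204/3163017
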